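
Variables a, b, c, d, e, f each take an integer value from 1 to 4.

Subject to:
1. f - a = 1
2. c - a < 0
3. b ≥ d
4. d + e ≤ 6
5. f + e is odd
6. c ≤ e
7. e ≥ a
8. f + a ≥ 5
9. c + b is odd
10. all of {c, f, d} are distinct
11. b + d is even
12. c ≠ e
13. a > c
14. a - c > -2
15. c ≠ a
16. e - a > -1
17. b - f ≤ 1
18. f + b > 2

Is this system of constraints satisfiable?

Satisfiable

One satisfying assignment is a = 2, b = 2, c = 1, d = 2, e = 4, f = 3.
For the less obvious constraints — constraint 1: f - a = 1; constraint 2: c - a = -1 — and the others hold by inspection.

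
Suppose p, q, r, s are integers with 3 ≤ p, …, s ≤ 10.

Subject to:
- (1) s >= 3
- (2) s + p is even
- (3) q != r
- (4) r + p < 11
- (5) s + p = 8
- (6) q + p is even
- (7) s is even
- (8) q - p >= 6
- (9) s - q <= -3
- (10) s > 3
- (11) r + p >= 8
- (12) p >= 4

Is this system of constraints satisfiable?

Satisfiable

Take p = 4, q = 10, r = 4, s = 4. Then constraint 4: r + p = 8; constraint 5: s + p = 8; constraint 8: q - p = 6, and every other listed constraint is also met.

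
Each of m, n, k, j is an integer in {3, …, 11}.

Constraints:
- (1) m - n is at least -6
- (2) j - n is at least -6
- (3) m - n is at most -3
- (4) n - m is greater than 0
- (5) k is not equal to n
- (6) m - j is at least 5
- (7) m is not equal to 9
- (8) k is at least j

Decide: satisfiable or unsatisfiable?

Unsatisfiable

Constraints 2, 3, and 6 give m − j ≥ 5, j − n ≥ -6, n − m ≥ 3.
Adding all 3 inequalities: the left sides telescope to 0, and the right sides sum to 5 + (-6) + 3 = 2. So 0 ≥ 2, which is false.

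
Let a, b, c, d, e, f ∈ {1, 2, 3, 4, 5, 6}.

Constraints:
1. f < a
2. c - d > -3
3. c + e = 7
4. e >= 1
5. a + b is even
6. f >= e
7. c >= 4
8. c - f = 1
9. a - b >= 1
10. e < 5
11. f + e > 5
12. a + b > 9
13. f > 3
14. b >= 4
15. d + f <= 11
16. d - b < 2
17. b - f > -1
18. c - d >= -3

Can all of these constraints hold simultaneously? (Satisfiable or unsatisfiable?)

Satisfiable

Take a = 6, b = 4, c = 5, d = 5, e = 2, f = 4. Then constraint 2: c - d = 0; constraint 3: c + e = 7, and every other listed constraint is also met.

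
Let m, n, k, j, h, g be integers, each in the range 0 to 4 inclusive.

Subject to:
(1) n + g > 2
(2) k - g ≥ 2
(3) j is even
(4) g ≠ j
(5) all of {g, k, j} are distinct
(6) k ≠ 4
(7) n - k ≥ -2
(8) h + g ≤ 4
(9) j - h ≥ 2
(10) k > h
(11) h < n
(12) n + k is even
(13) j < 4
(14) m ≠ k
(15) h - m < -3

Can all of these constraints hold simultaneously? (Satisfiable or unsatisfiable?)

One satisfying assignment is m = 4, n = 3, k = 3, j = 2, h = 0, g = 1.
For the less obvious constraints — constraint 1: n + g = 4; constraint 2: k - g = 2; constraint 7: n - k = 0 — and the others hold by inspection.

Satisfiable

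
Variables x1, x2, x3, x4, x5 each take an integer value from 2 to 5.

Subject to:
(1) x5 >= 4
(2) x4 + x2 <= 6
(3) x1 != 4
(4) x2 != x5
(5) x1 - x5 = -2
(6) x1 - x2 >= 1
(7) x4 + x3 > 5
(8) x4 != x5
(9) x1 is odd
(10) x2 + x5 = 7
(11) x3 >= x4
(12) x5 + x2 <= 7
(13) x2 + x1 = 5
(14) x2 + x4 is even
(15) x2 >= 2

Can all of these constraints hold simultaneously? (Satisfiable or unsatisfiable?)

Take x1 = 3, x2 = 2, x3 = 5, x4 = 2, x5 = 5. Then constraint 2: x4 + x2 = 4; constraint 5: x1 - x5 = -2; constraint 6: x1 - x2 = 1, and every other listed constraint is also met.

Satisfiable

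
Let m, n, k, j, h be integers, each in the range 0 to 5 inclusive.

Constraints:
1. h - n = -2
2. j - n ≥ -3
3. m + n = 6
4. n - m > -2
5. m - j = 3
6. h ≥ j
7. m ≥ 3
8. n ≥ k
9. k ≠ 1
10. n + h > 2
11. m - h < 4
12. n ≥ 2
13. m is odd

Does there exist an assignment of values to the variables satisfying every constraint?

One satisfying assignment is m = 3, n = 3, k = 0, j = 0, h = 1.
For the less obvious constraints — constraint 1: h - n = -2; constraint 2: j - n = -3; constraint 3: m + n = 6 — and the others hold by inspection.

Satisfiable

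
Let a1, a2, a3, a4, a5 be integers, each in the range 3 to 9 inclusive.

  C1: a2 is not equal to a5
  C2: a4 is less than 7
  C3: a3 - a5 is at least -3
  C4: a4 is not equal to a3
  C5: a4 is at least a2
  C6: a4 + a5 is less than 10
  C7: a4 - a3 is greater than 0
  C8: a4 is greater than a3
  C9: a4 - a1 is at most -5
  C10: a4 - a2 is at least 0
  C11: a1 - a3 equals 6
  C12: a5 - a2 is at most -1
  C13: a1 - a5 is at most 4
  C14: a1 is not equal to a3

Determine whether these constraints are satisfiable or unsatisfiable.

Constraints 9, 10, 12, and 13 give a2 − a5 ≥ 1, a5 − a1 ≥ -4, a1 − a4 ≥ 5, a4 − a2 ≥ 0.
Adding all 4 inequalities: the left sides telescope to 0, and the right sides sum to 1 + (-4) + 5 + 0 = 2. So 0 ≥ 2, which is false.

Unsatisfiable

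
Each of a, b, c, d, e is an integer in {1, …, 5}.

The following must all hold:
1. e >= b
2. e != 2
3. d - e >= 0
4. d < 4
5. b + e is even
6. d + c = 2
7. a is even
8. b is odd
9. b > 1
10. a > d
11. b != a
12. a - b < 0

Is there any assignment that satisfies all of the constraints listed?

Constraints 1, 3, 10, and 12 give b ≤ e, e ≤ d, d < a, a < b. Chaining: b ≤ e ≤ d < a < b, which forces b < b — impossible.

Unsatisfiable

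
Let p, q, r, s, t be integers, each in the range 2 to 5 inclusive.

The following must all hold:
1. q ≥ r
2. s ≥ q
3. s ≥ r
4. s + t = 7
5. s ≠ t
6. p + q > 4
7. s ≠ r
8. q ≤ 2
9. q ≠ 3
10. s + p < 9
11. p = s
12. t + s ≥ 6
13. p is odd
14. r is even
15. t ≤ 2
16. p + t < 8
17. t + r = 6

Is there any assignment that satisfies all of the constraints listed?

From constraint 15: t ≤ 2. From constraints 1 and 8: r ≤ q ≤ 2. Hence t + r ≤ 4. But constraint 17 requires t + r = 6, and 6 > 4. Contradiction.

Unsatisfiable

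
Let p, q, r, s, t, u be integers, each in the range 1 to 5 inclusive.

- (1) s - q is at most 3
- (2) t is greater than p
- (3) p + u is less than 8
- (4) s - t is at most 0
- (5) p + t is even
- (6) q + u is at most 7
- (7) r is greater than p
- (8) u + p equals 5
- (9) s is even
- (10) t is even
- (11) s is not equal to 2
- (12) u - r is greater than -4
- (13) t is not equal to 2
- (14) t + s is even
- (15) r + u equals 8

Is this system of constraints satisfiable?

One satisfying assignment is p = 2, q = 2, r = 5, s = 4, t = 4, u = 3.
For the less obvious constraints — constraint 1: s - q = 2; constraint 3: p + u = 5; constraint 4: s - t = 0 — and the others hold by inspection.

Satisfiable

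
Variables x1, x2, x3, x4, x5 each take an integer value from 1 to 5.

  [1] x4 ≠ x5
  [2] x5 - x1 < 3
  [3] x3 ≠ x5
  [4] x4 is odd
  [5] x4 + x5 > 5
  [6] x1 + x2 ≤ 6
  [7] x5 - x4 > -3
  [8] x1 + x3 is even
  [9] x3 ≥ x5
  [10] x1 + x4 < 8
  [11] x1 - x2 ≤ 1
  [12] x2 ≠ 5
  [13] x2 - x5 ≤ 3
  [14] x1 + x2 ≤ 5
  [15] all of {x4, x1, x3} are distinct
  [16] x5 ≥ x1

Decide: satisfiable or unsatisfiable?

Satisfiable

Setting (x1, x2, x3, x4, x5) = (2, 3, 4, 5, 3) satisfies everything: constraint 2: x5 - x1 = 1; constraint 5: x4 + x5 = 8; constraint 6: x1 + x2 = 5, and the others follow.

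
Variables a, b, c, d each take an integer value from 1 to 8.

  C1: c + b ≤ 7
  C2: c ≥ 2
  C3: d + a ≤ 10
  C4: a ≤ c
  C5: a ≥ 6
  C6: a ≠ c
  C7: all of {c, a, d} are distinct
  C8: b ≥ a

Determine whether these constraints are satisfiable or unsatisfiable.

From constraint 2: c ≥ 2. From constraints 5 and 8: b ≥ a ≥ 6. Hence c + b ≥ 8. But constraint 1 requires c + b ≤ 7, and 7 < 8. Contradiction.

Unsatisfiable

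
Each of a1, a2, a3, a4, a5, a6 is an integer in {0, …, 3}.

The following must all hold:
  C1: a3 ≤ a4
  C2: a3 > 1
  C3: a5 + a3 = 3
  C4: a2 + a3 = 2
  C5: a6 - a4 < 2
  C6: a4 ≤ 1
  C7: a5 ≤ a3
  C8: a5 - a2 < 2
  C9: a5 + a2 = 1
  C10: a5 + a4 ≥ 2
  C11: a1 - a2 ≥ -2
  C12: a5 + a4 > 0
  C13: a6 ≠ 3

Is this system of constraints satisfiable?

Unsatisfiable

From constraint 2: a3 ≥ 2. From constraints 1 and 6: a3 ≤ a4 and a4 ≤ 1, so a3 ≤ 1. But 1 < 2, so no value of a3 works.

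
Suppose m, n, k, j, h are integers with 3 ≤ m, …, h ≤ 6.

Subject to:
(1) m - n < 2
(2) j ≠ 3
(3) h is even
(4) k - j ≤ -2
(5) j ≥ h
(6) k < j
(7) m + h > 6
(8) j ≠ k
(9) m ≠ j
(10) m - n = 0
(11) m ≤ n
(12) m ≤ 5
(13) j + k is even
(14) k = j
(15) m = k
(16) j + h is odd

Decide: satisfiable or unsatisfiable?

Unsatisfiable

From constraints 14 and 15, m = k = j, so m = j. But constraint 9 says m ≠ j. Contradiction.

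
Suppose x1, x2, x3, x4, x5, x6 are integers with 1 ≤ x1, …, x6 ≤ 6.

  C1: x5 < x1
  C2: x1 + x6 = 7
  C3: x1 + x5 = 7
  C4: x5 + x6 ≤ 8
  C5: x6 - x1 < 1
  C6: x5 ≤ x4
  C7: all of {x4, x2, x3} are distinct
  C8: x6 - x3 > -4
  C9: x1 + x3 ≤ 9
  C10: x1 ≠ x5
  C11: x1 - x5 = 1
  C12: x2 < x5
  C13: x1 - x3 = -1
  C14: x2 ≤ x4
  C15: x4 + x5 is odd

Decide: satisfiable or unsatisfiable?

One satisfying assignment is x1 = 4, x2 = 2, x3 = 5, x4 = 4, x5 = 3, x6 = 3.
For the less obvious constraints — constraint 2: x1 + x6 = 7; constraint 3: x1 + x5 = 7 — and the others hold by inspection.

Satisfiable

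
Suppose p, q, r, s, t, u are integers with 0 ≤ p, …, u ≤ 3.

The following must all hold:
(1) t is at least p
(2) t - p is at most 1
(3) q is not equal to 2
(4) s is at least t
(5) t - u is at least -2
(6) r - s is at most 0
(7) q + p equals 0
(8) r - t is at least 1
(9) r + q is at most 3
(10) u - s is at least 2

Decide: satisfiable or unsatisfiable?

Constraints 5, 6, 8, and 10 give s − r ≥ 0, r − t ≥ 1, t − u ≥ -2, u − s ≥ 2.
Adding all 4 inequalities: the left sides telescope to 0, and the right sides sum to 0 + 1 + (-2) + 2 = 1. So 0 ≥ 1, which is false.

Unsatisfiable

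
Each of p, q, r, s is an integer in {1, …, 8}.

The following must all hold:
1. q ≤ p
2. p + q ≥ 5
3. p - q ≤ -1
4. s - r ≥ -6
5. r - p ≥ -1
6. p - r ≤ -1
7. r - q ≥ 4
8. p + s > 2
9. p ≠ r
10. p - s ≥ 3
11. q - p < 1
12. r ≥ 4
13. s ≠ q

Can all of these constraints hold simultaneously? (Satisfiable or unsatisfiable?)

Constraints 3, 4, 7, and 10 give q − p ≥ 1, p − s ≥ 3, s − r ≥ -6, r − q ≥ 4.
Adding all 4 inequalities: the left sides telescope to 0, and the right sides sum to 1 + 3 + (-6) + 4 = 2. So 0 ≥ 2, which is false.

Unsatisfiable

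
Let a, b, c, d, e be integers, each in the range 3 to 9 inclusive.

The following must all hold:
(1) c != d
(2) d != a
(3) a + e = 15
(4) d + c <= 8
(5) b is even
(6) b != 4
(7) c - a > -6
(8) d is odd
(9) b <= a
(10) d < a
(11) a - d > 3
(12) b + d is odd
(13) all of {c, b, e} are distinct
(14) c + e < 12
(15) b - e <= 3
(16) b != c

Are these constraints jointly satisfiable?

Satisfiable

Try a = 9, b = 8, c = 5, d = 3, e = 6.
Check constraint 3: a + e = 15; constraint 4: d + c = 8. The remaining constraints are straightforward to verify.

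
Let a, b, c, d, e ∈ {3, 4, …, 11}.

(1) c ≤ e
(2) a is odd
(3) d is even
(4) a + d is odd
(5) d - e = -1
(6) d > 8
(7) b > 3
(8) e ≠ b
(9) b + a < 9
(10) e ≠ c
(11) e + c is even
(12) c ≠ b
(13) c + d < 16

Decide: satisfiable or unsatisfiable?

Satisfiable

Setting (a, b, c, d, e) = (3, 5, 3, 10, 11) satisfies everything: constraint 5: d - e = -1; constraint 9: b + a = 8, and the others follow.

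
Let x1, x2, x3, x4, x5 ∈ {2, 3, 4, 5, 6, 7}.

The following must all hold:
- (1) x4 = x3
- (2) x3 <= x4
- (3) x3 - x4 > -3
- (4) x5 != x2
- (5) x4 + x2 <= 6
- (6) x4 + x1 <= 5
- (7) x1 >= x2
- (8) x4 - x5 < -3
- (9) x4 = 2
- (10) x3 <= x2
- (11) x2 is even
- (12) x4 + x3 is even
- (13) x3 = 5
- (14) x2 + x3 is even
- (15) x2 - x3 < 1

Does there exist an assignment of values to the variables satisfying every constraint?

Constraint 9 fixes x4 = 2 and constraint 13 fixes x3 = 5, but constraint 1 requires x4 = x3. Since 2 ≠ 5, contradiction.

Unsatisfiable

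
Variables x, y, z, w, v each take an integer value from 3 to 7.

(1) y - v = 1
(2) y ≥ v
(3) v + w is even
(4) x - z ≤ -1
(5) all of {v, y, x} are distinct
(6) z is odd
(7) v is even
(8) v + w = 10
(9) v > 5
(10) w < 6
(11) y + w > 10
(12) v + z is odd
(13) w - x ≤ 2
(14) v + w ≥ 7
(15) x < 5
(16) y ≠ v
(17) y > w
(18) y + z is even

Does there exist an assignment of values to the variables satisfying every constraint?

Setting (x, y, z, w, v) = (3, 7, 7, 4, 6) satisfies everything: constraint 1: y - v = 1; constraint 4: x - z = -4; constraint 8: v + w = 10, and the others follow.

Satisfiable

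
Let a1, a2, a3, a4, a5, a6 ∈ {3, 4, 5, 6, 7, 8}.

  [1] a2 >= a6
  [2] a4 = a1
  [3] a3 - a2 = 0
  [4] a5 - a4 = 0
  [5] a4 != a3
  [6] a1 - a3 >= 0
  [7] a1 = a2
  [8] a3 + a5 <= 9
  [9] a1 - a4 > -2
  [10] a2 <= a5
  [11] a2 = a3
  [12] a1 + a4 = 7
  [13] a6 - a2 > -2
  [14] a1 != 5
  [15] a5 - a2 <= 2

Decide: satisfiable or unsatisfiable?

Unsatisfiable

From constraints 2, 7, and 11, a4 = a1 = a2 = a3, so a4 = a3. But constraint 5 says a4 ≠ a3. Contradiction.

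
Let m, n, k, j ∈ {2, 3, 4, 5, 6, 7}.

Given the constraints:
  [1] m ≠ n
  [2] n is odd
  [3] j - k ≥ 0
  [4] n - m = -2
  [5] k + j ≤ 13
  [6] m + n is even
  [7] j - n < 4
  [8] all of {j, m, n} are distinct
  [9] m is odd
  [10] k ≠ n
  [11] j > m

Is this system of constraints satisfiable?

Satisfiable

One satisfying assignment is m = 5, n = 3, k = 5, j = 6.
For the less obvious constraints — constraint 3: j - k = 1; constraint 4: n - m = -2 — and the others hold by inspection.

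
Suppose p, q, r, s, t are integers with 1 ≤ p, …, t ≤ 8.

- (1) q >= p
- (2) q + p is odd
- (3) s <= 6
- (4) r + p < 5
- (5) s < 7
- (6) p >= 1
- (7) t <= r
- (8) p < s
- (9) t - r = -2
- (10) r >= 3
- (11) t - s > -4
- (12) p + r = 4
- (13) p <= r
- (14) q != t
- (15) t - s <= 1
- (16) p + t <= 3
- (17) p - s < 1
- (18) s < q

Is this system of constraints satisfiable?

Satisfiable

The assignment p = 1, q = 6, r = 3, s = 3, t = 1 works:
  constraint 4 holds since r + p = 4.
  constraint 9 holds since t - r = -2.
The rest check out directly.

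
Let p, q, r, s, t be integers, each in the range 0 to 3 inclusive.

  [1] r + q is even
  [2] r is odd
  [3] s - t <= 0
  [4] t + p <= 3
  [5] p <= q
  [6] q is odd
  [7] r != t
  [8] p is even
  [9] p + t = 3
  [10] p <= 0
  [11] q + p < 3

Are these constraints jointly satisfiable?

One satisfying assignment is p = 0, q = 1, r = 1, s = 1, t = 3.
For the less obvious constraints — constraint 3: s - t = -2; constraint 4: t + p = 3 — and the others hold by inspection.

Satisfiable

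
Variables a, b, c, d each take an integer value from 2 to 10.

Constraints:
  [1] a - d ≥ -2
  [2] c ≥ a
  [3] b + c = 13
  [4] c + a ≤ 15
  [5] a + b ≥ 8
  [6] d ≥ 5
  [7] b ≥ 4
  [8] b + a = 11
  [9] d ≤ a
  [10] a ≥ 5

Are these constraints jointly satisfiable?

Satisfiable

Setting (a, b, c, d) = (6, 5, 8, 6) satisfies everything: constraint 1: a - d = 0; constraint 3: b + c = 13, and the others follow.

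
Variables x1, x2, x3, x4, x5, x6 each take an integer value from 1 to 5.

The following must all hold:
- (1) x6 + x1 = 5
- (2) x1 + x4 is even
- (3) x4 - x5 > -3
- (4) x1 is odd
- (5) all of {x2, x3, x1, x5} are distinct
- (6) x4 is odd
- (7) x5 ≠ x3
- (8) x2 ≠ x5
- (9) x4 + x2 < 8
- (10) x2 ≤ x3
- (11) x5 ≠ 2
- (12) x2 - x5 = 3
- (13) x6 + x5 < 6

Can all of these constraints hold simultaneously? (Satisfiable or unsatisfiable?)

Try x1 = 3, x2 = 4, x3 = 5, x4 = 1, x5 = 1, x6 = 2.
Check constraint 1: x6 + x1 = 5; constraint 3: x4 - x5 = 0. The remaining constraints are straightforward to verify.

Satisfiable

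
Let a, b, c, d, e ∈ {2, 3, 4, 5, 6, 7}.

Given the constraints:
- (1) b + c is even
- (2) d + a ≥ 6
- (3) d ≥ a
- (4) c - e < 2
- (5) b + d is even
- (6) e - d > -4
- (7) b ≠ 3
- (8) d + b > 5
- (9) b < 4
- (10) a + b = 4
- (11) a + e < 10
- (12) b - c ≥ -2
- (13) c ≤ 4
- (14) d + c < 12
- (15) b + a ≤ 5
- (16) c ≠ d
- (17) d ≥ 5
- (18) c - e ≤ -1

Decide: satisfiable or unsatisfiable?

One satisfying assignment is a = 2, b = 2, c = 4, d = 6, e = 5.
For the less obvious constraints — constraint 2: d + a = 8; constraint 4: c - e = -1 — and the others hold by inspection.

Satisfiable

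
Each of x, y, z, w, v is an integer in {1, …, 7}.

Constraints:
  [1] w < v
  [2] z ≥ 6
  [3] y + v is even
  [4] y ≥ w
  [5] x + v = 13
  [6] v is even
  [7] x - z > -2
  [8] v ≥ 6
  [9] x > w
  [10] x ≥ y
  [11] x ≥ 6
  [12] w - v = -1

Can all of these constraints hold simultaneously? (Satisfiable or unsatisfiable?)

Take x = 7, y = 6, z = 6, w = 5, v = 6. Then constraint 5: x + v = 13; constraint 7: x - z = 1; constraint 12: w - v = -1, and every other listed constraint is also met.

Satisfiable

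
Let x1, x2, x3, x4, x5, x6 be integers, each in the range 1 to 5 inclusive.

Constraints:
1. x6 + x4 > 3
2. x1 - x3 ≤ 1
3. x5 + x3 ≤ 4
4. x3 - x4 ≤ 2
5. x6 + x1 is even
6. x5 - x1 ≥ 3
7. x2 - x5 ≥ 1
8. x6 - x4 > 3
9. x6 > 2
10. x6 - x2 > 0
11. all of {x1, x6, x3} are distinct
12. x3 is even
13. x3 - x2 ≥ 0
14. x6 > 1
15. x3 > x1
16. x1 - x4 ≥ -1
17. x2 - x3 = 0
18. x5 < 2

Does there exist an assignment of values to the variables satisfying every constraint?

Constraints 4, 6, 7, 13, and 16 give x2 − x5 ≥ 1, x5 − x1 ≥ 3, x1 − x4 ≥ -1, x4 − x3 ≥ -2, x3 − x2 ≥ 0.
Adding all 5 inequalities: the left sides telescope to 0, and the right sides sum to 1 + 3 + (-1) + (-2) + 0 = 1. So 0 ≥ 1, which is false.

Unsatisfiable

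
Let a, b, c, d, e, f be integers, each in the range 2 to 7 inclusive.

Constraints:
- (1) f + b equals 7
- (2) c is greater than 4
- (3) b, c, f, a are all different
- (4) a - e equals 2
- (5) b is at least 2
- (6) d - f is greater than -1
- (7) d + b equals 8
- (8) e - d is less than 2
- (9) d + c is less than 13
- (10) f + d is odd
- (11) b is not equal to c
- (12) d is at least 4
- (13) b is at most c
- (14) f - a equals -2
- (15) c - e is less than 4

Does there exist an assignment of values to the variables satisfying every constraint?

Take a = 6, b = 3, c = 5, d = 5, e = 4, f = 4. Then constraint 1: f + b = 7; constraint 4: a - e = 2, and every other listed constraint is also met.

Satisfiable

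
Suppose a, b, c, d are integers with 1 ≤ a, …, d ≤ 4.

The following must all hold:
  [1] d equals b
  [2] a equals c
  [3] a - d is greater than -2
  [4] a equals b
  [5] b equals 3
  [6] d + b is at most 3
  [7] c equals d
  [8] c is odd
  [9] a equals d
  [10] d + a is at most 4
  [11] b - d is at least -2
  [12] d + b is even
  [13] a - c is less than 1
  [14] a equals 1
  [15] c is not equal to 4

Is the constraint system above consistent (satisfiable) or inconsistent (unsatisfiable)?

Unsatisfiable

Constraint 14 fixes a = 1 and constraint 5 fixes b = 3. Constraints 1, 2, and 7 give a = c = d = b, so a = b. But 1 ≠ 3 — contradiction.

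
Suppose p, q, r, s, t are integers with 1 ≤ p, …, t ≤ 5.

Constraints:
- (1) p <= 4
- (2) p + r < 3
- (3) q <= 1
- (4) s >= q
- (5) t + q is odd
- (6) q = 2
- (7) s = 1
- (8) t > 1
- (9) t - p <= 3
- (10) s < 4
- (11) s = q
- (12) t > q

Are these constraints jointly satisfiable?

Unsatisfiable

Constraint 7 fixes s = 1 and constraint 6 fixes q = 2, but constraint 11 requires s = q. Since 1 ≠ 2, contradiction.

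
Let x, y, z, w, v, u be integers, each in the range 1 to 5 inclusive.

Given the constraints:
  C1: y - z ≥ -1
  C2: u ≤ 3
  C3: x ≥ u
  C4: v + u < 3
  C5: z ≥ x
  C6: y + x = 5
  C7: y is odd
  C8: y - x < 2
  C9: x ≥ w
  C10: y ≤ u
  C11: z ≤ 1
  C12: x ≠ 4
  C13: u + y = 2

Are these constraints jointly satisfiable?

From constraints 2 and 10: y ≤ u ≤ 3. From constraints 5 and 11: x ≤ z ≤ 1. Hence y + x ≤ 4. But constraint 6 requires y + x = 5, and 5 > 4. Contradiction.

Unsatisfiable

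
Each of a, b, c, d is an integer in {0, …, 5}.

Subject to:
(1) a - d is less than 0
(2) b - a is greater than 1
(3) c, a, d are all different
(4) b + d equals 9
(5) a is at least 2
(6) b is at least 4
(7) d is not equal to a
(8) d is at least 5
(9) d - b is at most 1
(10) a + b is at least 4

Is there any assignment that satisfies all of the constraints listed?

Take a = 2, b = 4, c = 3, d = 5. Then constraint 1: a - d = -3; constraint 2: b - a = 2; constraint 4: b + d = 9, and every other listed constraint is also met.

Satisfiable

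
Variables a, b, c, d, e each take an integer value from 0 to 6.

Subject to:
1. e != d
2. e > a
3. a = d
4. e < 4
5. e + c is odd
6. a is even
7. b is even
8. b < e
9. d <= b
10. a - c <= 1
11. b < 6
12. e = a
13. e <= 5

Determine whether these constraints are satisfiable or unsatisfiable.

From constraints 3 and 12, e = a = d, so e = d. But constraint 1 says e ≠ d. Contradiction.

Unsatisfiable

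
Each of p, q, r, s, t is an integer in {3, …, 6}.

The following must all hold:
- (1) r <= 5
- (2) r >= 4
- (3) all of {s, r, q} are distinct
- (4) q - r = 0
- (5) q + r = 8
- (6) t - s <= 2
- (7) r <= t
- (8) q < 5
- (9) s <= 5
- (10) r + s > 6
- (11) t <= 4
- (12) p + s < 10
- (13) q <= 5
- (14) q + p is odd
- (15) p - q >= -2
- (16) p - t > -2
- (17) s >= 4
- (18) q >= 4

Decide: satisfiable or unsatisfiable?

Unsatisfiable

Constraints 1, 2, 9, 13, 17, and 18 confine each of s, r, q to the 2 values {4, 5}.
Constraint 3 requires all 3 of them to be distinct, but only 2 values are available — impossible by the pigeonhole principle.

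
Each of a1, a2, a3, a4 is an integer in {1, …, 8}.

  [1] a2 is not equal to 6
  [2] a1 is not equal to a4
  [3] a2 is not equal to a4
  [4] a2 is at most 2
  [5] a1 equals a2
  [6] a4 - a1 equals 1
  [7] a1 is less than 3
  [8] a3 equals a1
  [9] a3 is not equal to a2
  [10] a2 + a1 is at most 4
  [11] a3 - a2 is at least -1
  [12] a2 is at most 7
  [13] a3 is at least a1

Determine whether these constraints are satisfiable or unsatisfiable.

From constraints 5 and 8, a3 = a1 = a2, so a3 = a2. But constraint 9 says a3 ≠ a2. Contradiction.

Unsatisfiable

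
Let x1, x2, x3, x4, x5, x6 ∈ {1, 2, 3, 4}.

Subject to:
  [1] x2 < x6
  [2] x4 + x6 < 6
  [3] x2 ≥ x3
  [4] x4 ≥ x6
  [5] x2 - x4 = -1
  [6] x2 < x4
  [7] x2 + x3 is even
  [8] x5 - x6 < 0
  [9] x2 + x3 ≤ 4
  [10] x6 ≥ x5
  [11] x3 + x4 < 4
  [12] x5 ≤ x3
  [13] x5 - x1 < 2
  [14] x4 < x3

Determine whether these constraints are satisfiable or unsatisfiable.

Constraints 3, 6, and 14 give x2 < x4, x4 < x3, x3 ≤ x2. Chaining: x2 < x4 < x3 ≤ x2, which forces x2 < x2 — impossible.

Unsatisfiable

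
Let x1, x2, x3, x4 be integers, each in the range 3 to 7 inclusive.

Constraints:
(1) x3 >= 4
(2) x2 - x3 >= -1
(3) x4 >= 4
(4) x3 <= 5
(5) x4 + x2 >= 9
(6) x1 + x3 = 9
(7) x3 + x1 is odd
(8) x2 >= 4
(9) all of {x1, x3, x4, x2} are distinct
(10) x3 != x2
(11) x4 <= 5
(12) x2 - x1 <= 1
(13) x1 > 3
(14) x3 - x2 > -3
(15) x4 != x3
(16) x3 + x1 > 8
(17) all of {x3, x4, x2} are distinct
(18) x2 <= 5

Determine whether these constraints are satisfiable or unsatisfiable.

Constraints 1, 3, 4, 8, 11, and 18 confine each of x3, x4, x2 to the 2 values {4, 5}.
Constraint 17 requires all 3 of them to be distinct, but only 2 values are available — impossible by the pigeonhole principle.

Unsatisfiable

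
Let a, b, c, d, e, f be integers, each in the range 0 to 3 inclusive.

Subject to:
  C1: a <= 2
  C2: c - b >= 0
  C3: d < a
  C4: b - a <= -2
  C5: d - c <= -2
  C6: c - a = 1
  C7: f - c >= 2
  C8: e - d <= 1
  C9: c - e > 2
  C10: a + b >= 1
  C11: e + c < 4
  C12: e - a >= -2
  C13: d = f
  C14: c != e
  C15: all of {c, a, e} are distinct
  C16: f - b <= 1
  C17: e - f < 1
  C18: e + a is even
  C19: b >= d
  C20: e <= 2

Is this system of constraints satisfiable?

Unsatisfiable

Constraints 4, 5, 7, 8, 12, and 16 give b − f ≥ -1, f − c ≥ 2, c − d ≥ 2, d − e ≥ -1, e − a ≥ -2, a − b ≥ 2.
Adding all 6 inequalities: the left sides telescope to 0, and the right sides sum to (-1) + 2 + 2 + (-1) + (-2) + 2 = 2. So 0 ≥ 2, which is false.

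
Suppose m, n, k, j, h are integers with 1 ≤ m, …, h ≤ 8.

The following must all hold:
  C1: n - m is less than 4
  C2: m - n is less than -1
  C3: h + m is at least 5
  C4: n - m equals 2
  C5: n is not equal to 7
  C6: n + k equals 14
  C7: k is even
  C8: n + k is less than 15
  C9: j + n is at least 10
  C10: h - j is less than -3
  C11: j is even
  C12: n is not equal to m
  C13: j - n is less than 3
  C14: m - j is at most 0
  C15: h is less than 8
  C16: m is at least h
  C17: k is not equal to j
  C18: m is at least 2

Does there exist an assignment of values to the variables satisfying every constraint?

Satisfiable

One satisfying assignment is m = 4, n = 6, k = 8, j = 6, h = 1.
For the less obvious constraints — constraint 1: n - m = 2; constraint 2: m - n = -2; constraint 3: h + m = 5 — and the others hold by inspection.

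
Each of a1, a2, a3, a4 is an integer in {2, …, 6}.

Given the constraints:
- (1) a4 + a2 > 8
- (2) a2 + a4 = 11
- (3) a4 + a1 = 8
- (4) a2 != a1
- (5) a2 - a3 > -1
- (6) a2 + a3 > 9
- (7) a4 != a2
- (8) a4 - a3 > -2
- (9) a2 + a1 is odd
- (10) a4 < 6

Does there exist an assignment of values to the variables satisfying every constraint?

Take a1 = 3, a2 = 6, a3 = 5, a4 = 5. Then constraint 1: a4 + a2 = 11; constraint 2: a2 + a4 = 11; constraint 3: a4 + a1 = 8, and every other listed constraint is also met.

Satisfiable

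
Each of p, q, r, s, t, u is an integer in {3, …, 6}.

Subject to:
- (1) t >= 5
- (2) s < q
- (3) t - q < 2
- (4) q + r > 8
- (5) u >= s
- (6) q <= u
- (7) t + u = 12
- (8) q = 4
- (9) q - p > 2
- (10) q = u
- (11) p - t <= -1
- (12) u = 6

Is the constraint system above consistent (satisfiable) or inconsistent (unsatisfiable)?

Constraint 8 fixes q = 4 and constraint 12 fixes u = 6, but constraint 10 requires q = u. Since 4 ≠ 6, contradiction.

Unsatisfiable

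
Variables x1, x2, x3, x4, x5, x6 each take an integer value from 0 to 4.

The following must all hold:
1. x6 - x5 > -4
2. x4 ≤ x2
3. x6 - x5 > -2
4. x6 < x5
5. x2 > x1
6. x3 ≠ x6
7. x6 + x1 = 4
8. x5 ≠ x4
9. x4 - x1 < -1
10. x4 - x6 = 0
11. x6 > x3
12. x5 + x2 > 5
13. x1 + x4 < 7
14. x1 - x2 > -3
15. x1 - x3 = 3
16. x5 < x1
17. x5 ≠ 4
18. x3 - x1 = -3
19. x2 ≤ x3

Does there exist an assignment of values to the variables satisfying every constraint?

Unsatisfiable

Constraints 4, 5, 11, 16, and 19 give x6 < x5, x5 < x1, x1 < x2, x2 ≤ x3, x3 < x6. Chaining: x6 < x5 < x1 < x2 ≤ x3 < x6, which forces x6 < x6 — impossible.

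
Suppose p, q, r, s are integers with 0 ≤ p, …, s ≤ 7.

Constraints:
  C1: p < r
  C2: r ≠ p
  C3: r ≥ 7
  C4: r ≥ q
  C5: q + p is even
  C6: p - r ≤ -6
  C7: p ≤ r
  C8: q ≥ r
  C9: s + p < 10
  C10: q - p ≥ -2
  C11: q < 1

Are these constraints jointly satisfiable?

From constraints 3 and 8: q ≥ r and r ≥ 7, so q ≥ 7. From constraint 11: q ≤ 0. But 0 < 7, so no value of q works.

Unsatisfiable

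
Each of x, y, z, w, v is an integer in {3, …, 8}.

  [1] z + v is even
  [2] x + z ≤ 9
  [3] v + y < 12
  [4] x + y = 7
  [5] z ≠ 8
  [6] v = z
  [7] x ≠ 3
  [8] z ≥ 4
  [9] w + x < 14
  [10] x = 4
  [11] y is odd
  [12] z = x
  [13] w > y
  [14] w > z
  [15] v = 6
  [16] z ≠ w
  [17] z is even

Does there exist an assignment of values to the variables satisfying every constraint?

Unsatisfiable

Constraint 15 fixes v = 6 and constraint 10 fixes x = 4. Constraints 6 and 12 give v = z = x, so v = x. But 6 ≠ 4 — contradiction.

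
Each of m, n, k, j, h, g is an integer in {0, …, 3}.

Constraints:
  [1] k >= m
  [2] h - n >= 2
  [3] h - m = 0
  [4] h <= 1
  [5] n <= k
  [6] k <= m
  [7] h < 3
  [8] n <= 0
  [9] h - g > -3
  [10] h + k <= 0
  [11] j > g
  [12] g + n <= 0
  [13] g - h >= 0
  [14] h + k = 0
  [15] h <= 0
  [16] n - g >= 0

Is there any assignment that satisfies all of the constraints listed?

Unsatisfiable

Constraints 2, 13, and 16 give h − n ≥ 2, n − g ≥ 0, g − h ≥ 0.
Adding all 3 inequalities: the left sides telescope to 0, and the right sides sum to 2 + 0 + 0 = 2. So 0 ≥ 2, which is false.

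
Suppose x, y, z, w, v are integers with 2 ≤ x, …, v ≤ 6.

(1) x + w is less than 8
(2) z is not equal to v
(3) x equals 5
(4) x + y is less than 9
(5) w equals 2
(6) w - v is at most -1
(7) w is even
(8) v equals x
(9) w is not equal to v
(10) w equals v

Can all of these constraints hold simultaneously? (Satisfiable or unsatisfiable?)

Unsatisfiable

Constraint 5 fixes w = 2 and constraint 3 fixes x = 5. Constraints 8 and 10 give w = v = x, so w = x. But 2 ≠ 5 — contradiction.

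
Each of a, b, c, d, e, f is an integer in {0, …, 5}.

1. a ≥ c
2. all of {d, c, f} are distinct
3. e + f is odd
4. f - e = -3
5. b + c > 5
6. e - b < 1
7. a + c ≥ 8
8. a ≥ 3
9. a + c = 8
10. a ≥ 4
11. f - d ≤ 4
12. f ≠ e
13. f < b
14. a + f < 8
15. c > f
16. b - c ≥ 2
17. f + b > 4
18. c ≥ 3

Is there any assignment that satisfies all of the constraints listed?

Satisfiable

Take a = 5, b = 5, c = 3, d = 0, e = 5, f = 2. Then constraint 4: f - e = -3; constraint 5: b + c = 8; constraint 6: e - b = 0, and every other listed constraint is also met.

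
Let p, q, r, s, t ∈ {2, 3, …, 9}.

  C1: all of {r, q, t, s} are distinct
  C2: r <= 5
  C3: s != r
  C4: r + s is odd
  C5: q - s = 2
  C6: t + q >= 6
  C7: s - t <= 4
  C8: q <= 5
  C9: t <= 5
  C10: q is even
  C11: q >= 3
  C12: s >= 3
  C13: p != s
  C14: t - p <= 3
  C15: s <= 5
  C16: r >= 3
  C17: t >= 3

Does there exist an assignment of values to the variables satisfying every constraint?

Constraints 2, 8, 9, 11, 12, 15, 16, and 17 confine each of r, q, t, s to the 3 values {3, …, 5}.
Constraint 1 requires all 4 of them to be distinct, but only 3 values are available — impossible by the pigeonhole principle.

Unsatisfiable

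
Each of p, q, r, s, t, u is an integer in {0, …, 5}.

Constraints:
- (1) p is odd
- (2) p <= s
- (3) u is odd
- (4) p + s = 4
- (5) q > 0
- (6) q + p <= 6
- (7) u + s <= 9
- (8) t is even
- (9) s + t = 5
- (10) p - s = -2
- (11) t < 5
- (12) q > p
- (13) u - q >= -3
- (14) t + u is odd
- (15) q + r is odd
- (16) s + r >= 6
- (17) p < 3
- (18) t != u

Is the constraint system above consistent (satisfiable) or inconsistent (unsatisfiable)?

Setting (p, q, r, s, t, u) = (1, 4, 5, 3, 2, 3) satisfies everything: constraint 4: p + s = 4; constraint 6: q + p = 5, and the others follow.

Satisfiable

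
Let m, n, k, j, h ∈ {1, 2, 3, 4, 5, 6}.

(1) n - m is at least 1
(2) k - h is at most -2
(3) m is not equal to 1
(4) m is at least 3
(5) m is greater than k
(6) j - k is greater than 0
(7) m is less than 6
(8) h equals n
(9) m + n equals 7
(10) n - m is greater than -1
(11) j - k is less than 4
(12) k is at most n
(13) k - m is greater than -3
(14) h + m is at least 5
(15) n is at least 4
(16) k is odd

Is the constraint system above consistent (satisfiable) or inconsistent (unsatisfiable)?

Satisfiable

One satisfying assignment is m = 3, n = 4, k = 1, j = 3, h = 4.
For the less obvious constraints — constraint 1: n - m = 1; constraint 2: k - h = -3 — and the others hold by inspection.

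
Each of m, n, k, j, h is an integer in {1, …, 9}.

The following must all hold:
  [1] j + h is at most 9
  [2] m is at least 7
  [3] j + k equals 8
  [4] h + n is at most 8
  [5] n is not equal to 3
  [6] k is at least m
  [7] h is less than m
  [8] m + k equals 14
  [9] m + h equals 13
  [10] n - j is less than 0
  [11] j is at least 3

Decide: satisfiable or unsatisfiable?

Unsatisfiable

From constraint 11: j ≥ 3. From constraints 2 and 6: k ≥ m ≥ 7. Hence j + k ≥ 10. But constraint 3 requires j + k = 8, and 8 < 10. Contradiction.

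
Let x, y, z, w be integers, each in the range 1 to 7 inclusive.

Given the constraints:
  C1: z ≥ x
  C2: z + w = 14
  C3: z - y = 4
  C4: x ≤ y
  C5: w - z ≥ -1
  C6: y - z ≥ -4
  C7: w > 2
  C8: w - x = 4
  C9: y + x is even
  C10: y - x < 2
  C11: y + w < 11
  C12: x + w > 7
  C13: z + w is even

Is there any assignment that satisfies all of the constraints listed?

Satisfiable

Try x = 3, y = 3, z = 7, w = 7.
Check constraint 2: z + w = 14; constraint 3: z - y = 4; constraint 5: w - z = 0. The remaining constraints are straightforward to verify.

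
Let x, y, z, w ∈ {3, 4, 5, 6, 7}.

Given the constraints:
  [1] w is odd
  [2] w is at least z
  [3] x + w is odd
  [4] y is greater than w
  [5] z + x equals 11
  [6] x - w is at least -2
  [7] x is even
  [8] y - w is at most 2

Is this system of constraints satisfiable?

One satisfying assignment is x = 6, y = 6, z = 5, w = 5.
For the less obvious constraints — constraint 5: z + x = 11; constraint 6: x - w = 1 — and the others hold by inspection.

Satisfiable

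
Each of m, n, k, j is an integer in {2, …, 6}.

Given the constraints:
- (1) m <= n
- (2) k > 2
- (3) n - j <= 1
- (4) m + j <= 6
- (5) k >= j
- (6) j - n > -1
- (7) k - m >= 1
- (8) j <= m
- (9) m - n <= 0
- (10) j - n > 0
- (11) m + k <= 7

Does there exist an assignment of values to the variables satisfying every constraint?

Constraints 8, 9, and 10 give n < j, j ≤ m, m ≤ n. Chaining: n < j ≤ m ≤ n, which forces n < n — impossible.

Unsatisfiable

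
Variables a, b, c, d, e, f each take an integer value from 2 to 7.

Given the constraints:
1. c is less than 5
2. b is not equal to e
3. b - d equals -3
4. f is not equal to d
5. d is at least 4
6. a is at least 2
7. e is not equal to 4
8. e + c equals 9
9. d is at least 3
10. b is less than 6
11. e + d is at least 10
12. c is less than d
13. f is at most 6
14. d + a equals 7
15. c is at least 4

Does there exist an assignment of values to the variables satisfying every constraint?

Satisfiable

Take a = 2, b = 2, c = 4, d = 5, e = 5, f = 4. Then constraint 3: b - d = -3; constraint 8: e + c = 9, and every other listed constraint is also met.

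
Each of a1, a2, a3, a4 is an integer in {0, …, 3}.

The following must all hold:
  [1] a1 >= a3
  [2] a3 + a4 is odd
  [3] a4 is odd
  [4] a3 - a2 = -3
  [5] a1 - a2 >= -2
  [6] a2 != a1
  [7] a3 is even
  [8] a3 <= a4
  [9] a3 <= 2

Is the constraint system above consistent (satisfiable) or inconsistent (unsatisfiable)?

Take a1 = 2, a2 = 3, a3 = 0, a4 = 3. Then constraint 2: a3 + a4 = 3 is odd; constraint 4: a3 - a2 = -3; constraint 5: a1 - a2 = -1, and every other listed constraint is also met.

Satisfiable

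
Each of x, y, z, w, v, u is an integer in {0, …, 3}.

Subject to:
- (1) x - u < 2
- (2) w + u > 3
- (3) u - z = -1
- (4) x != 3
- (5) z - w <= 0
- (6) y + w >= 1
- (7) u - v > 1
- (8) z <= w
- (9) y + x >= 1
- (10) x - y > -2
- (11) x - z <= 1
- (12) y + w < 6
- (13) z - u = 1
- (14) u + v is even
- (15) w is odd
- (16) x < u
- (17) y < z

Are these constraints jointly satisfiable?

Satisfiable

Take x = 1, y = 0, z = 3, w = 3, v = 0, u = 2. Then constraint 1: x - u = -1; constraint 2: w + u = 5, and every other listed constraint is also met.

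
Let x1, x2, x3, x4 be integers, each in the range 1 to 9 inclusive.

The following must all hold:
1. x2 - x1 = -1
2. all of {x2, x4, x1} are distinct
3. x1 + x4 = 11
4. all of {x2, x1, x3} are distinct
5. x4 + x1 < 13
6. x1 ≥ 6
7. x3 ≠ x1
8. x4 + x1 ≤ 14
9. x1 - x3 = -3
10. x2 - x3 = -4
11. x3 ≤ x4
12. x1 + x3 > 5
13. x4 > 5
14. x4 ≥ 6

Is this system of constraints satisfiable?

From constraint 6: x1 ≥ 6. From constraint 14: x4 ≥ 6. Hence x1 + x4 ≥ 12. But constraint 3 requires x1 + x4 = 11, and 11 < 12. Contradiction.

Unsatisfiable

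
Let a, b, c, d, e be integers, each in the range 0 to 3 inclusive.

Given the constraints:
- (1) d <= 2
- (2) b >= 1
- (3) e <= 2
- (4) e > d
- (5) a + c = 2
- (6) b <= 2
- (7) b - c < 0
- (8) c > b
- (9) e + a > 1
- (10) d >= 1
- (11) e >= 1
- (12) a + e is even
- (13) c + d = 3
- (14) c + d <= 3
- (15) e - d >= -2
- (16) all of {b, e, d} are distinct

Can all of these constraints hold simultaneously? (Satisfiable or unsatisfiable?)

Constraints 1, 2, 3, 6, 10, and 11 confine each of b, e, d to the 2 values {1, 2}.
Constraint 16 requires all 3 of them to be distinct, but only 2 values are available — impossible by the pigeonhole principle.

Unsatisfiable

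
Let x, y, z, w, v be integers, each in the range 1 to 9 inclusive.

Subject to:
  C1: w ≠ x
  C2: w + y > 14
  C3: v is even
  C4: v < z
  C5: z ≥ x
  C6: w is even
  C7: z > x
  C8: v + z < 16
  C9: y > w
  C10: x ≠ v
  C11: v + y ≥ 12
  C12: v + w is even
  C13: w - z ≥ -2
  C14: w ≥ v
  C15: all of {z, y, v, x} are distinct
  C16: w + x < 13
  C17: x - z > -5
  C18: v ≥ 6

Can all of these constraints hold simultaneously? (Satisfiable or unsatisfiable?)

Try x = 4, y = 9, z = 8, w = 8, v = 6.
Check constraint 2: w + y = 17; constraint 8: v + z = 14. The remaining constraints are straightforward to verify.

Satisfiable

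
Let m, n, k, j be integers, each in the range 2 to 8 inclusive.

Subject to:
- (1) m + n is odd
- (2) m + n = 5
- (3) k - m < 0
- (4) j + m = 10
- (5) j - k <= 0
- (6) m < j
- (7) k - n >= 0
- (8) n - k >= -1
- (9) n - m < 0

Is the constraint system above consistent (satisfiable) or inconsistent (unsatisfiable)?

Unsatisfiable

Constraints 3, 5, and 6 give j ≤ k, k < m, m < j. Chaining: j ≤ k < m < j, which forces j < j — impossible.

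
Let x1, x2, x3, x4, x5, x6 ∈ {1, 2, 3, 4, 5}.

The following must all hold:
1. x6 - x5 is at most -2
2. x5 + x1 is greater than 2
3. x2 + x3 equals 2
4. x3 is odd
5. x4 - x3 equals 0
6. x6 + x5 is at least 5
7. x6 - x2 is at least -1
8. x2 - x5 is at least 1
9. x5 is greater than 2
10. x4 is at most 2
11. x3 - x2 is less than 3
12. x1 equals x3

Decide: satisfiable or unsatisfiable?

Constraints 1, 7, and 8 give x5 − x6 ≥ 2, x6 − x2 ≥ -1, x2 − x5 ≥ 1.
Adding all 3 inequalities: the left sides telescope to 0, and the right sides sum to 2 + (-1) + 1 = 2. So 0 ≥ 2, which is false.

Unsatisfiable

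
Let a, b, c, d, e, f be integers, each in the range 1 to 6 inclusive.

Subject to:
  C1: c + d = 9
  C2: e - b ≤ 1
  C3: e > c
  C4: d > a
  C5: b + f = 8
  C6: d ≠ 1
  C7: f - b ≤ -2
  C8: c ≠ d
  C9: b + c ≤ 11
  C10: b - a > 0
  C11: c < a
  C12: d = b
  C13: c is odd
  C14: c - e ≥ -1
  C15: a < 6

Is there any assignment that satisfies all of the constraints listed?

One satisfying assignment is a = 4, b = 6, c = 3, d = 6, e = 4, f = 2.
For the less obvious constraints — constraint 1: c + d = 9; constraint 2: e - b = -2 — and the others hold by inspection.

Satisfiable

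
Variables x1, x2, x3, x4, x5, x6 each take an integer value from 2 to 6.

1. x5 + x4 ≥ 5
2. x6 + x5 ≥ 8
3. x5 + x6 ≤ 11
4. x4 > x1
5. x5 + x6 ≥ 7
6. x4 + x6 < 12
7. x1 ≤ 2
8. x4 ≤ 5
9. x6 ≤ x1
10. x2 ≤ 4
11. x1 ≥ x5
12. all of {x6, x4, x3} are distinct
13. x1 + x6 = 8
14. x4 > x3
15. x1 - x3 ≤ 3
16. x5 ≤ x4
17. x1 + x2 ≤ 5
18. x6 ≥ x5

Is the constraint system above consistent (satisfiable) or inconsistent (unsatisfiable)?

Unsatisfiable

From constraints 7 and 9: x6 ≤ x1 ≤ 2. From constraints 8 and 16: x5 ≤ x4 ≤ 5. Hence x6 + x5 ≤ 7. But constraint 2 requires x6 + x5 ≥ 8, and 8 > 7. Contradiction.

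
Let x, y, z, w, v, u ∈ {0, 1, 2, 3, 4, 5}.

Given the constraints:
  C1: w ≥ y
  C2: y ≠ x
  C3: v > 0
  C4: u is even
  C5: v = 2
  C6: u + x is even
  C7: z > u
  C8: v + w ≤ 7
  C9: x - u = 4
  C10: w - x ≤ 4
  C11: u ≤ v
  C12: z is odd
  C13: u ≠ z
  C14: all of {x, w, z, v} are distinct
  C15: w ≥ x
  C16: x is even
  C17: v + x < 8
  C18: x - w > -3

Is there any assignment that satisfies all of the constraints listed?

Try x = 4, y = 5, z = 1, w = 5, v = 2, u = 0.
Check constraint 8: v + w = 7; constraint 9: x - u = 4. The remaining constraints are straightforward to verify.

Satisfiable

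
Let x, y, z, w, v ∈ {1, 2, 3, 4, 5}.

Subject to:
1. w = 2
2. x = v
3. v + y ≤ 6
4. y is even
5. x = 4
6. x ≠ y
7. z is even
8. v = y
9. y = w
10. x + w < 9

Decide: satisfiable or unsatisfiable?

Unsatisfiable

Constraint 5 fixes x = 4 and constraint 1 fixes w = 2. Constraints 2, 8, and 9 give x = v = y = w, so x = w. But 4 ≠ 2 — contradiction.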